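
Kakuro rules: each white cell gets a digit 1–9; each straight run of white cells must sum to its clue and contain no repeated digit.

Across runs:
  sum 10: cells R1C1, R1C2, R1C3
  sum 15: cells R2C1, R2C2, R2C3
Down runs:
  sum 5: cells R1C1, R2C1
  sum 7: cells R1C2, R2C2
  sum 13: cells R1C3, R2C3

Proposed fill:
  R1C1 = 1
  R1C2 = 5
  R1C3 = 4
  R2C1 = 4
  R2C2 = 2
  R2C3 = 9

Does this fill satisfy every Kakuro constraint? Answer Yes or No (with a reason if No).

Across: 1+5+4=10; 4+2+9=15. Down: 1+4=5; 5+2=7; 4+9=13. No digit repeats within any run.

Yes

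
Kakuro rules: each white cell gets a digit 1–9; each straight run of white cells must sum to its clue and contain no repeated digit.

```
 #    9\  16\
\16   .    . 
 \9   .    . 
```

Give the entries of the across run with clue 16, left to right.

7 9

16 in 2 cells must be {7,9}.
The 16 across and the 9 down share only 7, so R1C1 = 7.
R1C2 = 16 − 7 = 9 completes the 16 across.
R2C1 = 9 − 7 = 2 completes the 9 down.
R2C2 = 9 − 2 = 7 completes the 9 across.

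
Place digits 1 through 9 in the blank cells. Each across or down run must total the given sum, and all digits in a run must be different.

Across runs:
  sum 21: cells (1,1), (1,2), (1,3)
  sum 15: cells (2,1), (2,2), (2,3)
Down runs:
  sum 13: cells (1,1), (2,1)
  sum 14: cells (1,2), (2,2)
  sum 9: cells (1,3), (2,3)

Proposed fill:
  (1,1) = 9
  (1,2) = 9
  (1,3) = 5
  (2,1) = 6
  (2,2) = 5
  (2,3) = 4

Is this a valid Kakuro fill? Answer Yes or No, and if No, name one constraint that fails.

No — the across run (1,1)–(1,3) sums to 23, not 21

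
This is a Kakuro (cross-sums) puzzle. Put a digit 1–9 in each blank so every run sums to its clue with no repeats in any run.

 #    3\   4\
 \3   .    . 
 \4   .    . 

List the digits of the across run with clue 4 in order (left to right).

1 3

3 in 2 cells must be {1,2}; 4 in 2 cells must be {1,3}.
The 3 across and the 4 down share only 1, so R1C2 = 1.
The 4 across and the 3 down share only 1, so R2C1 = 1.
R2C2 = 4 − 1 = 3 completes the 4 across.
R1C1 = 3 − 1 = 2 completes the 3 across.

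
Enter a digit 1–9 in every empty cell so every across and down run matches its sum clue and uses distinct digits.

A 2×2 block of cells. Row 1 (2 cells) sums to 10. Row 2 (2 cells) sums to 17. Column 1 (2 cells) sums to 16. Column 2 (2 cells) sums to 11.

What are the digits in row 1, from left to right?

7, 3

17 in 2 cells must be {8,9}; 16 in 2 cells must be {7,9}.
The 17 across and the 16 down share only 9, so (2,1) = 9.
(2,2) = 17 − 9 = 8 completes the 17 across.
(1,1) = 16 − 9 = 7 completes the 16 down.
(1,2) = 10 − 7 = 3 completes the 10 across.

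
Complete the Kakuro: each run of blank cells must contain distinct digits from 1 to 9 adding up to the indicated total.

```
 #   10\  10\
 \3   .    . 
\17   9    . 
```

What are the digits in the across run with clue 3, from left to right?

1 2

3 in 2 cells must be {1,2}; 17 in 2 cells must be {8,9}.
R1C1 = 10 − 9 = 1 completes the 10 down.
R1C2 = 3 − 1 = 2 completes the 3 across.
R2C2 = 17 − 9 = 8 completes the 17 across.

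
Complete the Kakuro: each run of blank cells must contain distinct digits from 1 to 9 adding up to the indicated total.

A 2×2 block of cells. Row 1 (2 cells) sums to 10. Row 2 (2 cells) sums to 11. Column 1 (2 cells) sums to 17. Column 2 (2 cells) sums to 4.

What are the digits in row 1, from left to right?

17 in 2 cells must be {8,9}; 4 in 2 cells must be {1,3}.
The 11 across and the 4 down share only 3, so (2,2) = 3.
(1,2) = 4 − 3 = 1 completes the 4 down.
(2,1) = 11 − 3 = 8 completes the 11 across.
(1,1) = 10 − 1 = 9 completes the 10 across.

9, 1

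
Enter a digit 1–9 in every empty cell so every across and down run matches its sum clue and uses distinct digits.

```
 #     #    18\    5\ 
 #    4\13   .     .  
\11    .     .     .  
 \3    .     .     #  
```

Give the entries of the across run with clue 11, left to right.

3 7 1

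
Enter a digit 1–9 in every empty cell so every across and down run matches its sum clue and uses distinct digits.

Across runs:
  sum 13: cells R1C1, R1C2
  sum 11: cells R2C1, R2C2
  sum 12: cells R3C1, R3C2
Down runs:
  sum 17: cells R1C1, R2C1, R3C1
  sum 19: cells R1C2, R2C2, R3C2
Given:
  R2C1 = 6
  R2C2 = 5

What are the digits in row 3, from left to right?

4 8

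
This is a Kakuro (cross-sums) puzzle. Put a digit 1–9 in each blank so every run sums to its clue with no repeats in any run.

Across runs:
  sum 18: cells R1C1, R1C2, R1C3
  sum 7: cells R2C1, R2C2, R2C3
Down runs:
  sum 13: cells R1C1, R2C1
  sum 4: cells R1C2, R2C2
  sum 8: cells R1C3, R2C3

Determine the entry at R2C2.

1

7 in 3 cells must be {1,2,4}; 4 in 2 cells must be {1,3}.
The 7 across and the 13 down share only 4, so R2C1 = 4.
Given what's placed, R2C2 must be 1 to fit the 7 across and 4 down.
R2C3 = 7 − 5 = 2 completes the 7 across.
R1C1 = 13 − 4 = 9 completes the 13 down.
R1C2 = 4 − 1 = 3 completes the 4 down.
R1C3 = 18 − 12 = 6 completes the 18 across.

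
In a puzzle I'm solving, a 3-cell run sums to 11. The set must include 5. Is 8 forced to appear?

No

The only way to make 11 from 3 distinct digits under that restriction is {2,4,5}, which does not contain 8.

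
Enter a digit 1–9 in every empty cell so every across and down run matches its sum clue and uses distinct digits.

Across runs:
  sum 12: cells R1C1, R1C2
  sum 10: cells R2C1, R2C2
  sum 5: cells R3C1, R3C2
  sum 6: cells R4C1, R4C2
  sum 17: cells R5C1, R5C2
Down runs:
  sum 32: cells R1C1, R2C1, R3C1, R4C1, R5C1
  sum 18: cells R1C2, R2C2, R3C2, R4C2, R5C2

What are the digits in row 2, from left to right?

7 3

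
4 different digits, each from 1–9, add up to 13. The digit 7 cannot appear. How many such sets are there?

4 distinct digits from 1–9 sum between 10 and 30.
Dropping sets that contain 7.
Enumerating: {1,2,4,6}, {1,3,4,5}.

2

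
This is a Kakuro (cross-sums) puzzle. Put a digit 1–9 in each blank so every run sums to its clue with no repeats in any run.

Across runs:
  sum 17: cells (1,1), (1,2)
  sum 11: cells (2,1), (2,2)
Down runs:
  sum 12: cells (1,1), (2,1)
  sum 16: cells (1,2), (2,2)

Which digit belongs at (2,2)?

7

17 in 2 cells must be {8,9}; 16 in 2 cells must be {7,9}.
The 17 across and the 16 down share only 9, so (1,2) = 9.
(2,2) = 16 − 9 = 7 completes the 16 down.
(1,1) = 17 − 9 = 8 completes the 17 across.
(2,1) = 11 − 7 = 4 completes the 11 across.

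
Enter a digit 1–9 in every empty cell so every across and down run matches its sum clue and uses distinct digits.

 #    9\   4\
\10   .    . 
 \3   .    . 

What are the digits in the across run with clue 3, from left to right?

2, 1

3 in 2 cells must be {1,2}; 4 in 2 cells must be {1,3}.
The 3 across and the 4 down share only 1, so R2C2 = 1.
R1C2 = 4 − 1 = 3 completes the 4 down.
R2C1 = 3 − 1 = 2 completes the 3 across.
R1C1 = 10 − 3 = 7 completes the 10 across.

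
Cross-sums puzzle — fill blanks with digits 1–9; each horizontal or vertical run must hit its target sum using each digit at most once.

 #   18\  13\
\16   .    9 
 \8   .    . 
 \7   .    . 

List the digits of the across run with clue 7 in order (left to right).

16 in 2 cells must be {7,9}.
R1C1 = 16 − 9 = 7 completes the 16 across.
Nothing is forced directly, so branch on R2C2, whose candidates are 1 or 3. If R2C2 = 1: then R2C1 would have to be in {7} for the 8 across but in {2,3,5,6,8,9} for the 18 down — contradiction. So R2C2 = 3.
R2C1 = 8 − 3 = 5 completes the 8 across.
R3C1 = 18 − 12 = 6 completes the 18 down.
R3C2 = 7 − 6 = 1 completes the 7 across.

6, 1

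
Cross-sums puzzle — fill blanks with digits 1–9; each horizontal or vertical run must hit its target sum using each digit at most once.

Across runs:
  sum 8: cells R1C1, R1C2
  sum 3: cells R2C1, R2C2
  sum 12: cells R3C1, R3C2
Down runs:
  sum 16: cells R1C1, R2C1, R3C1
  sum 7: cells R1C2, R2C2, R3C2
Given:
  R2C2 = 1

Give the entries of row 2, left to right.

2 1

3 in 2 cells must be {1,2}; 7 in 3 cells must be {1,2,4}.
R1C2 = 2: the only remaining digit allowed by both the 8 across and the 7 down.
R2C1 = 3 − 1 = 2 completes the 3 across.
R3C2 = 7 − 3 = 4 completes the 7 down.
R1C1 = 8 − 2 = 6 completes the 8 across.
R3C1 = 12 − 4 = 8 completes the 12 across.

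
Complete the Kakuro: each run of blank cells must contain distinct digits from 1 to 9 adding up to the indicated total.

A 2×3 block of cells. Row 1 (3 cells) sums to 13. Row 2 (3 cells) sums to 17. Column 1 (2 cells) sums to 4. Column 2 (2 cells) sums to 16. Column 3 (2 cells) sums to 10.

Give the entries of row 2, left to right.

4 in 2 cells must be {1,3}; 16 in 2 cells must be {7,9}.
Nothing is forced directly, so branch on (1,2), whose candidates are 7 or 9. If (1,2) = 7: that forces (1,1) = 1, after which (1,3) would have to be in {5} for the 13 across but in {1,2,3,4,6,7,8,9} for the 10 down — contradiction. So (1,2) = 9.
(2,2) = 16 − 9 = 7 completes the 16 down.
Given what's placed, (2,1) must be 1 to fit the 17 across and 4 down.
(2,3) = 17 − 8 = 9 completes the 17 across.
(1,1) = 4 − 1 = 3 completes the 4 down.
(1,3) = 13 − 12 = 1 completes the 13 across.

1 7 9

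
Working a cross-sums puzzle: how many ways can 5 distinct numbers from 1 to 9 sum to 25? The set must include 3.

7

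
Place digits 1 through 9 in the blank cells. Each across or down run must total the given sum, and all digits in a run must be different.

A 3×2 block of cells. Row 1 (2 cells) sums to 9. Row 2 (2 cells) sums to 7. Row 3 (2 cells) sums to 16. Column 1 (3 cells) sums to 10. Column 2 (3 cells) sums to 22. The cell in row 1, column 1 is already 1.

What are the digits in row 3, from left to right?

7 9

16 in 2 cells must be {7,9}.
(1,2) = 9 − 1 = 8 completes the 9 across.
Given what's placed, (2,2) must be 5 to fit the 7 across and 22 down.
(3,1) = 7: the only remaining digit allowed by both the 16 across and the 10 down.
(3,2) = 16 − 7 = 9 completes the 16 across.
(2,1) = 7 − 5 = 2 completes the 7 across.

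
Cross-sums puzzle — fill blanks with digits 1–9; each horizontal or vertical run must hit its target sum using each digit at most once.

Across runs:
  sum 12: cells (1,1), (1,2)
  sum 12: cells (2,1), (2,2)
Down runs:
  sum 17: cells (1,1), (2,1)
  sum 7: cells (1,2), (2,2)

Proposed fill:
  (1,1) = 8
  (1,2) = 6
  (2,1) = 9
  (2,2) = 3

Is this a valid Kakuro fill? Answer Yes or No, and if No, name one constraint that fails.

No — the down run (1,2)–(2,2) sums to 9, not 7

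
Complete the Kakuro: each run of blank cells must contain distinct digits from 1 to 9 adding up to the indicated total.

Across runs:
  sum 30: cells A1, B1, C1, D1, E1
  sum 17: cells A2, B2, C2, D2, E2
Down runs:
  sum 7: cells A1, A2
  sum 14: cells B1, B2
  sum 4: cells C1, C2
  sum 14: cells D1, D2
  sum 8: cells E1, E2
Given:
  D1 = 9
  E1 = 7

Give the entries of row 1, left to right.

4 in 2 cells must be {1,3}.
D2 = 14 − 9 = 5 completes the 14 down.
E2 = 8 − 7 = 1 completes the 8 down.
Given what's placed, B2 must be 6 to fit the 17 across and 14 down.
Given what's placed, C2 must be 3 to fit the 17 across and 4 down.
B1 = 14 − 6 = 8 completes the 14 down.
C1 = 4 − 3 = 1 completes the 4 down.
A2 = 17 − 15 = 2 completes the 17 across.
A1 = 30 − 25 = 5 completes the 30 across.

5 8 1 9 7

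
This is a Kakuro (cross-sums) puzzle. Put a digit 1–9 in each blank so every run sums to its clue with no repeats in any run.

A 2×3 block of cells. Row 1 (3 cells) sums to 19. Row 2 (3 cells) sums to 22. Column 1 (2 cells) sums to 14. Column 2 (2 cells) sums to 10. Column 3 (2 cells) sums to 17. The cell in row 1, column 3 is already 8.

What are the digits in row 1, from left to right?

17 in 2 cells must be {8,9}.
(2,3) = 17 − 8 = 9 completes the 17 down.
Nothing is forced directly, so branch on (1,1), whose candidates are 5 or 6 or 9. If (1,1) = 5: that forces (1,2) = 6, after which (2,1) would have to be in {5,6,7,8} for the 22 across but in {9} for the 14 down — contradiction. If (1,1) = 6: then (1,2) would have to be in {5} for the 19 across but in {1,2,3,4,6,7,8,9} for the 10 down — contradiction. So (1,1) = 9.
(1,2) = 19 − 17 = 2 completes the 19 across.
(2,1) = 14 − 9 = 5 completes the 14 down.
(2,2) = 22 − 14 = 8 completes the 22 across.

9 2 8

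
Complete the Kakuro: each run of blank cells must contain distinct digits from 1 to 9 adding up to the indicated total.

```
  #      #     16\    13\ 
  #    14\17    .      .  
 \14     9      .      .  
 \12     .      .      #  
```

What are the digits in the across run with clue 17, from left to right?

8, 9

17 in 2 cells must be {8,9}.
R2C3 = 4: the only remaining digit allowed by both the 14 across and the 13 down.
R3C1 = 14 − 9 = 5 completes the 14 down.
R3C2 = 12 − 5 = 7 completes the 12 across.
Given what's placed, R1C2 must be 8 to fit the 17 across and 16 down.
R1C3 = 17 − 8 = 9 completes the 17 across.
R2C2 = 14 − 13 = 1 completes the 14 across.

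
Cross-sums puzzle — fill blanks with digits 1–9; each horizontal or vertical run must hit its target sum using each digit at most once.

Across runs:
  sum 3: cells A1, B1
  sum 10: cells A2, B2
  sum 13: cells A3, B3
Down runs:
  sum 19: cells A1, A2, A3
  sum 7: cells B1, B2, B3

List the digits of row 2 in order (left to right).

8 2

3 in 2 cells must be {1,2}; 7 in 3 cells must be {1,2,4}.
The 3 across and the 19 down share only 2, so A1 = 2.
B1 = 3 − 2 = 1 completes the 3 across.
Given what's placed, B3 must be 4 to fit the 13 across and 7 down.
B2 = 7 − 5 = 2 completes the 7 down.
A3 = 13 − 4 = 9 completes the 13 across.
A2 = 10 − 2 = 8 completes the 10 across.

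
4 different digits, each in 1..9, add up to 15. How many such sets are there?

6

4 distinct digits from 1–9 sum between 10 and 30.
Enumerating: {1,2,3,9}, {1,2,4,8}, {1,2,5,7}, {1,3,4,7}, {1,3,5,6}, {2,3,4,6}.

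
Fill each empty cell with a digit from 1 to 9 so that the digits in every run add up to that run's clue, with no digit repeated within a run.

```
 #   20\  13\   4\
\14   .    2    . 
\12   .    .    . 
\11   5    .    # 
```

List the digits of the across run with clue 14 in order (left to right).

9, 2, 3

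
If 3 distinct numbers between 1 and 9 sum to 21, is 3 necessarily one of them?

Counterexample: {4,8,9} sums to 21 without using 3.

No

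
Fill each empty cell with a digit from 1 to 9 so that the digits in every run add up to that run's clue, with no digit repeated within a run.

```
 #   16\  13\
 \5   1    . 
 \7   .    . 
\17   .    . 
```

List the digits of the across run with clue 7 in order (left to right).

6 1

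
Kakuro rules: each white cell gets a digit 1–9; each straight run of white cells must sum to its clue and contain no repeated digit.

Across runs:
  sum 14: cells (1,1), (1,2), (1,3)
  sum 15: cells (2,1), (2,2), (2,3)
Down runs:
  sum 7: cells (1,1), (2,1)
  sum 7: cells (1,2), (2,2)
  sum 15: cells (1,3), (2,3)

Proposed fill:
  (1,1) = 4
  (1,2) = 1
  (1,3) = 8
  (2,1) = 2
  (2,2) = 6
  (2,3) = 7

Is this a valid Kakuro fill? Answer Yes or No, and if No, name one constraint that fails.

No — the down run (1,1)–(2,1) sums to 6, not 7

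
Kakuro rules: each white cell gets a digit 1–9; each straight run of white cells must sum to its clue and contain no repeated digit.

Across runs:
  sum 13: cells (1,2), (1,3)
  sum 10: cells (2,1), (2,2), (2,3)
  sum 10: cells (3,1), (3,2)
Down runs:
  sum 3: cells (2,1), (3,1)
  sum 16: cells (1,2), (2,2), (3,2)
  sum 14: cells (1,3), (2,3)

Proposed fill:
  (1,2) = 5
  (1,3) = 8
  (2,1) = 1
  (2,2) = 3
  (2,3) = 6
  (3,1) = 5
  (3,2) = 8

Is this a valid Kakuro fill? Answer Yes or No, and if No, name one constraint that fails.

No — the across run (3,1)–(3,2) sums to 13, not 10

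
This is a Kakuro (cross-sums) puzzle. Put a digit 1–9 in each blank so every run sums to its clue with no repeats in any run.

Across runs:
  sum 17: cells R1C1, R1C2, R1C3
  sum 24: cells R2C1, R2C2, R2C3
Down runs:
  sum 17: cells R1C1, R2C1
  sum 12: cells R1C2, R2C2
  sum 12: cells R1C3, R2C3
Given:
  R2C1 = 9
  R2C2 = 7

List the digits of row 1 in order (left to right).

8 5 4

24 in 3 cells must be {7,8,9}; 17 in 2 cells must be {8,9}.
R1C1 = 17 − 9 = 8 completes the 17 down.
R1C2 = 12 − 7 = 5 completes the 12 down.
R1C3 = 17 − 13 = 4 completes the 17 across.
R2C3 = 24 − 16 = 8 completes the 24 across.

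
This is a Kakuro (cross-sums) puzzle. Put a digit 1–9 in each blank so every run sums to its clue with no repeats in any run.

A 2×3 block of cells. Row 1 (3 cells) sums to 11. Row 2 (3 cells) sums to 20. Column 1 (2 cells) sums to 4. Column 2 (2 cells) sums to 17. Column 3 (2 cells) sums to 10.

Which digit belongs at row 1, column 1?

1

4 in 2 cells must be {1,3}; 17 in 2 cells must be {8,9}.
The 11 across and the 17 down share only 8, so (1,2) = 8.
The 20 across and the 4 down share only 3, so (2,1) = 3.
(2,2) = 17 − 8 = 9 completes the 17 down.
(2,3) = 20 − 12 = 8 completes the 20 across.
(1,1) = 4 − 3 = 1 completes the 4 down.
(1,3) = 11 − 9 = 2 completes the 11 across.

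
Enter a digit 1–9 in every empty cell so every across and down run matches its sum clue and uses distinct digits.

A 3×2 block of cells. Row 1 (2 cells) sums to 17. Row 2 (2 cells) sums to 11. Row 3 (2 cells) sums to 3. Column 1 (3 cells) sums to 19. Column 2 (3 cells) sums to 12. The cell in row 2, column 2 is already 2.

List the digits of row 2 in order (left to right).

17 in 2 cells must be {8,9}; 3 in 2 cells must be {1,2}.
(1,2) = 9: the only remaining digit allowed by both the 17 across and the 12 down.
(2,1) = 11 − 2 = 9 completes the 11 across.
Given what's placed, (3,1) must be 2 to fit the 3 across and 19 down.
(3,2) = 3 − 2 = 1 completes the 3 across.
(1,1) = 17 − 9 = 8 completes the 17 across.

9 2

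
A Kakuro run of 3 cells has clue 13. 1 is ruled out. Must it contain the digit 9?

Counterexample: {2,3,8} sums to 13 under that restriction without using 9.

No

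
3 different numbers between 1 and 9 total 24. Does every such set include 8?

The only way to make 24 from 3 distinct digits is {7,8,9}, which contains 8.

Yes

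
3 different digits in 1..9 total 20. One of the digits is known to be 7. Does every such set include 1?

No

Counterexample: {4,7,9} sums to 20 under that restriction without using 1.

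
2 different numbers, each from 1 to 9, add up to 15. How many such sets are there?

2

2 distinct digits from 1–9 sum between 3 and 17.
Enumerating: {6,9}, {7,8}.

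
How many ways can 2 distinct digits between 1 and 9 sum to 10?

4

2 distinct digits from 1–9 sum between 3 and 17.
Enumerating: {1,9}, {2,8}, {3,7}, {4,6}.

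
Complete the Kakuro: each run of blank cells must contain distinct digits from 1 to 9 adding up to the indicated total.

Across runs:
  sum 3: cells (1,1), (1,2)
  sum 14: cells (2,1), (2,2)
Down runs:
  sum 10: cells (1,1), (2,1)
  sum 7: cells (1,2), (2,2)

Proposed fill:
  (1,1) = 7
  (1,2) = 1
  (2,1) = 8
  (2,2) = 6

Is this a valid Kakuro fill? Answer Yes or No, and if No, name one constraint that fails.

No — the across run (1,1)–(1,2) sums to 8, not 3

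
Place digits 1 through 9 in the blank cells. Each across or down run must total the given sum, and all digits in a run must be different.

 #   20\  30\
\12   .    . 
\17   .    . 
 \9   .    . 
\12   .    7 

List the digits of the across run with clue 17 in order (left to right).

17 in 2 cells must be {8,9}; 30 in 4 cells must be {6,7,8,9}.
R4C1 = 12 − 7 = 5 completes the 12 across.
Nothing is forced directly, so branch on R3C2, whose candidates are 6 or 8. If R3C2 = 8: that forces R1C2 = 9, after which R2C2 would have to be in {8,9} for the 17 across but in {6} for the 30 down — contradiction. So R3C2 = 6.
R3C1 = 9 − 6 = 3 completes the 9 across.
R2C1 = 8: the only remaining digit allowed by both the 17 across and the 20 down.
R2C2 = 17 − 8 = 9 completes the 17 across.
R1C1 = 20 − 16 = 4 completes the 20 down.
R1C2 = 12 − 4 = 8 completes the 12 across.

8 9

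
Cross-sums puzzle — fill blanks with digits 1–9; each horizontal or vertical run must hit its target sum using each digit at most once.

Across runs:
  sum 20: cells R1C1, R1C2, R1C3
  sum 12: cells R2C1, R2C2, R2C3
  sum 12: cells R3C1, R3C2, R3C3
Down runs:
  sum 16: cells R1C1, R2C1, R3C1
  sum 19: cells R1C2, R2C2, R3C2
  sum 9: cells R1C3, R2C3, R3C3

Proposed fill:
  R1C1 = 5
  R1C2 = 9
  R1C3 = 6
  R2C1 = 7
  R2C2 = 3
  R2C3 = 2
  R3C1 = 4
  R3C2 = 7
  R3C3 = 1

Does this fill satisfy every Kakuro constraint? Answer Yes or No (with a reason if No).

Yes

Across: 5+9+6=20; 7+3+2=12; 4+7+1=12. Down: 5+7+4=16; 9+3+7=19; 6+2+1=9. No digit repeats within any run.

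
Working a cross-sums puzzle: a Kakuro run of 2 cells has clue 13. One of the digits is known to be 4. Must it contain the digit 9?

Yes

The only way to make 13 from 2 distinct digits under that restriction is {4,9}, which contains 9.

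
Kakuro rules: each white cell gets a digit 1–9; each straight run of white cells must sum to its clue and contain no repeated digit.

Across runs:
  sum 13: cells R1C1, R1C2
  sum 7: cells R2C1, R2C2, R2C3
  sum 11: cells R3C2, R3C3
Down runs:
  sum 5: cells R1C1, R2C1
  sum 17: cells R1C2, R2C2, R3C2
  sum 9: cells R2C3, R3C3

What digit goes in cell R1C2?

7 in 3 cells must be {1,2,4}.
The 13 across and the 5 down share only 4, so R1C1 = 4.
R1C2 = 13 − 4 = 9 completes the 13 across.
R2C1 = 5 − 4 = 1 completes the 5 down.
R2C2 = 2: the only remaining digit allowed by both the 7 across and the 17 down.
R2C3 = 7 − 3 = 4 completes the 7 across.
R3C2 = 17 − 11 = 6 completes the 17 down.
R3C3 = 11 − 6 = 5 completes the 11 across.

9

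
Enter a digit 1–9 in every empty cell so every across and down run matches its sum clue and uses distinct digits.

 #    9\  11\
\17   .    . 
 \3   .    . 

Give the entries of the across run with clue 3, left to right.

1 2

17 in 2 cells must be {8,9}; 3 in 2 cells must be {1,2}.
The 17 across and the 9 down share only 8, so R1C1 = 8.
R1C2 = 17 − 8 = 9 completes the 17 across.
R2C1 = 9 − 8 = 1 completes the 9 down.
R2C2 = 3 − 1 = 2 completes the 3 across.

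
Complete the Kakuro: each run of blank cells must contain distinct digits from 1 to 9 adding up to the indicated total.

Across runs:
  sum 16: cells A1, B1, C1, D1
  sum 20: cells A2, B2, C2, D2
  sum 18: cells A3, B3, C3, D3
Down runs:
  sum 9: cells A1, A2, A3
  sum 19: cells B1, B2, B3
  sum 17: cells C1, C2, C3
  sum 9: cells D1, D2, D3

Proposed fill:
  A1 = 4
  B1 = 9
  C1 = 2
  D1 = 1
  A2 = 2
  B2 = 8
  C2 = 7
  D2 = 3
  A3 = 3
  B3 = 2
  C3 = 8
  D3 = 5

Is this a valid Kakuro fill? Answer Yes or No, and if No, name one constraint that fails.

Across: 4+9+2+1=16; 2+8+7+3=20; 3+2+8+5=18. Down: 4+2+3=9; 9+8+2=19; 2+7+8=17; 1+3+5=9. No digit repeats within any run.

Yes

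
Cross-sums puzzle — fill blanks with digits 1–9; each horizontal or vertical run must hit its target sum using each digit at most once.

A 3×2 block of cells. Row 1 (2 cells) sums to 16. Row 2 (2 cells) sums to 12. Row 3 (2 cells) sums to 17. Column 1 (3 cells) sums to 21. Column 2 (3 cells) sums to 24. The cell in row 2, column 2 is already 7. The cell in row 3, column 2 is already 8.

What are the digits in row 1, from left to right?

16 in 2 cells must be {7,9}; 17 in 2 cells must be {8,9}; 24 in 3 cells must be {7,8,9}.
(1,2) = 24 − 15 = 9 completes the 24 down.
(2,1) = 12 − 7 = 5 completes the 12 across.
(3,1) = 17 − 8 = 9 completes the 17 across.
(1,1) = 16 − 9 = 7 completes the 16 across.

7 9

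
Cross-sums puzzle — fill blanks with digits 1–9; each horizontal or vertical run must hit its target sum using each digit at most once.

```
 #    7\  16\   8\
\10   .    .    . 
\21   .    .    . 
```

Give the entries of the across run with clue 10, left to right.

2, 7, 1

16 in 2 cells must be {7,9}.
The 10 across and the 16 down share only 7, so R1C2 = 7.
R2C2 = 16 − 7 = 9 completes the 16 down.
Nothing is forced directly, so branch on R2C1, whose candidates are 4 or 5. If R2C1 = 4: then R1C1 would have to be in {1,2} for the 10 across but in {3} for the 7 down — contradiction. So R2C1 = 5.
R1C1 = 7 − 5 = 2 completes the 7 down.
R1C3 = 10 − 9 = 1 completes the 10 across.
R2C3 = 21 − 14 = 7 completes the 21 across.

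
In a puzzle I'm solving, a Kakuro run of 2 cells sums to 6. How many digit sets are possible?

2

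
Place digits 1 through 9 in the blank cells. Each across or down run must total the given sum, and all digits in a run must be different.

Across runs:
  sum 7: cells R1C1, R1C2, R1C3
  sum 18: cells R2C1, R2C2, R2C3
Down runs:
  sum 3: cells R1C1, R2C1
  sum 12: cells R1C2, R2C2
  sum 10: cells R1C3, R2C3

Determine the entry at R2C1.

1

7 in 3 cells must be {1,2,4}; 3 in 2 cells must be {1,2}.
The 7 across and the 12 down share only 4, so R1C2 = 4.
R2C2 = 12 − 4 = 8 completes the 12 down.
Given what's placed, R2C1 must be 1 to fit the 18 across and 3 down.
R2C3 = 18 − 9 = 9 completes the 18 across.
R1C1 = 3 − 1 = 2 completes the 3 down.
R1C3 = 7 − 6 = 1 completes the 7 across.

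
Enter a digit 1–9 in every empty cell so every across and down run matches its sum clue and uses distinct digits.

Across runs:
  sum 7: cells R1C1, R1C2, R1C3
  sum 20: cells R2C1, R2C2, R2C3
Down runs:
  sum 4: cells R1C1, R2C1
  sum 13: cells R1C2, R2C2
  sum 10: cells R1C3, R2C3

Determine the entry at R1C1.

7 in 3 cells must be {1,2,4}; 4 in 2 cells must be {1,3}.
The 7 across and the 4 down share only 1, so R1C1 = 1.
Given what's placed, R1C2 must be 4 to fit the 7 across and 13 down.
R1C3 = 7 − 5 = 2 completes the 7 across.
R2C1 = 4 − 1 = 3 completes the 4 down.
R2C2 = 13 − 4 = 9 completes the 13 down.
R2C3 = 20 − 12 = 8 completes the 20 across.

1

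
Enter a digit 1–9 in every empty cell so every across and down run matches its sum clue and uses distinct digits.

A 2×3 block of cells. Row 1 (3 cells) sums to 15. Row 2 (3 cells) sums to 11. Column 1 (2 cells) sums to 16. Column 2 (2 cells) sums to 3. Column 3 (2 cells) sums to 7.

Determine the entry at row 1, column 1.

16 in 2 cells must be {7,9}; 3 in 2 cells must be {1,2}.
The 11 across and the 16 down share only 7, so (2,1) = 7.
Given what's placed, (2,2) must be 1 to fit the 11 across and 3 down.
(2,3) = 11 − 8 = 3 completes the 11 across.
(1,1) = 16 − 7 = 9 completes the 16 down.
(1,2) = 3 − 1 = 2 completes the 3 down.
(1,3) = 15 − 11 = 4 completes the 15 across.

9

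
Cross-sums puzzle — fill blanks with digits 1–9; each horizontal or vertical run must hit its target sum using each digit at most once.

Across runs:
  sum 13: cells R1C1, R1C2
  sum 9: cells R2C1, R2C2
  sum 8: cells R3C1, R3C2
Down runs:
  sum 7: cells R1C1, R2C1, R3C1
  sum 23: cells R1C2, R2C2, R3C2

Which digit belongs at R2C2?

8

7 in 3 cells must be {1,2,4}; 23 in 3 cells must be {6,8,9}.
The 13 across and the 7 down share only 4, so R1C1 = 4.
R1C2 = 13 − 4 = 9 completes the 13 across.
Given what's placed, R3C2 must be 6 to fit the 8 across and 23 down.
R2C2 = 23 − 15 = 8 completes the 23 down.
R3C1 = 8 − 6 = 2 completes the 8 across.
R2C1 = 9 − 8 = 1 completes the 9 across.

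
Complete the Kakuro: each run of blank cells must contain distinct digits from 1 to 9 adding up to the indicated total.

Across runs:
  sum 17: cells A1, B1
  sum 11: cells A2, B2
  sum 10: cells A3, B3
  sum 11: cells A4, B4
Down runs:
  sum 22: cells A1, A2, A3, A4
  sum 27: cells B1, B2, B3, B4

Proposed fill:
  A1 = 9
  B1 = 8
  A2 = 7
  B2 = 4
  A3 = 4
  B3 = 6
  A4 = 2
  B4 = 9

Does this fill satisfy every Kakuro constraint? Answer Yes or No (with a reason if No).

Across: 9+8=17; 7+4=11; 4+6=10; 2+9=11. Down: 9+7+4+2=22; 8+4+6+9=27. No digit repeats within any run.

Yes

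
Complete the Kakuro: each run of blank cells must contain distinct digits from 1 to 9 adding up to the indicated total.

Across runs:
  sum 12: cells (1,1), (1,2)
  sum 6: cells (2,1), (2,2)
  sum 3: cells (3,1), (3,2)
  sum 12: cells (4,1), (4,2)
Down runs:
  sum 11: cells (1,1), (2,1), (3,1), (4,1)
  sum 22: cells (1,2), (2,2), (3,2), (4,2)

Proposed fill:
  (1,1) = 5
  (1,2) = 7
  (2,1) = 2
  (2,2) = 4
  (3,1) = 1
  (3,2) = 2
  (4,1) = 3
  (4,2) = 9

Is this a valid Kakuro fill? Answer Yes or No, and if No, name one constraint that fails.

Yes

Across: 5+7=12; 2+4=6; 1+2=3; 3+9=12. Down: 5+2+1+3=11; 7+4+2+9=22. No digit repeats within any run.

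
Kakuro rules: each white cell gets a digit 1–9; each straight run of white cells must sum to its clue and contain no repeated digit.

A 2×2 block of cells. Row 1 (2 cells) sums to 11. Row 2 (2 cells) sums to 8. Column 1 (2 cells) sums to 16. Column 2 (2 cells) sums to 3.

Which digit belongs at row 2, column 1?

16 in 2 cells must be {7,9}; 3 in 2 cells must be {1,2}.
The 11 across and the 3 down share only 2, so (1,2) = 2.
The 8 across and the 16 down share only 7, so (2,1) = 7.
(2,2) = 8 − 7 = 1 completes the 8 across.
(1,1) = 11 − 2 = 9 completes the 11 across.

7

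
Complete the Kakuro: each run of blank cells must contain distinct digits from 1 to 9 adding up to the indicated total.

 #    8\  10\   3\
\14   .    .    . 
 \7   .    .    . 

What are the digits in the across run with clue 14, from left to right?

7, 6, 1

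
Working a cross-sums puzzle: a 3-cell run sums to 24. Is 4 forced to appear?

No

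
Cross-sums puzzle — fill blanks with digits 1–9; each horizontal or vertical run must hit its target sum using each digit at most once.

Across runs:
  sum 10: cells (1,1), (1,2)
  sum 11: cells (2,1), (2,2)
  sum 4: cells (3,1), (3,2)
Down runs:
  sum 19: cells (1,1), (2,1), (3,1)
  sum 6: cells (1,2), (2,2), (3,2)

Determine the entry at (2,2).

4 in 2 cells must be {1,3}; 6 in 3 cells must be {1,2,3}.
The 4 across and the 19 down share only 3, so (3,1) = 3.
(3,2) = 4 − 3 = 1 completes the 4 across.
Nothing is forced directly, so branch on (1,1), whose candidates are 7 or 9. If (1,1) = 9: then (1,2) would have to be in {1} for the 10 across but in {2,3} for the 6 down — contradiction. So (1,1) = 7.
(1,2) = 10 − 7 = 3 completes the 10 across.
(2,1) = 19 − 10 = 9 completes the 19 down.
(2,2) = 11 − 9 = 2 completes the 11 across.

2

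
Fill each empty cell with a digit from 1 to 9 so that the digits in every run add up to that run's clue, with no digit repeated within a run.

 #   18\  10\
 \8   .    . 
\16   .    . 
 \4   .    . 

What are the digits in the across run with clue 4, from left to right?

3 1

16 in 2 cells must be {7,9}; 4 in 2 cells must be {1,3}.
The 16 across and the 10 down share only 7, so R2C2 = 7.
Given what's placed, R3C2 must be 1 to fit the 4 across and 10 down.
R1C2 = 10 − 8 = 2 completes the 10 down.
R2C1 = 16 − 7 = 9 completes the 16 across.
R3C1 = 4 − 1 = 3 completes the 4 across.
R1C1 = 8 − 2 = 6 completes the 8 across.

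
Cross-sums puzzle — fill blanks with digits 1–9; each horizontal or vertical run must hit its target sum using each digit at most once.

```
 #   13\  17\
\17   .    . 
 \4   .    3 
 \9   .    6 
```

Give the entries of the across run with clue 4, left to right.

1, 3

17 in 2 cells must be {8,9}; 4 in 2 cells must be {1,3}.
R1C2 = 17 − 9 = 8 completes the 17 down.
R2C1 = 4 − 3 = 1 completes the 4 across.
R3C1 = 9 − 6 = 3 completes the 9 across.
R1C1 = 17 − 8 = 9 completes the 17 across.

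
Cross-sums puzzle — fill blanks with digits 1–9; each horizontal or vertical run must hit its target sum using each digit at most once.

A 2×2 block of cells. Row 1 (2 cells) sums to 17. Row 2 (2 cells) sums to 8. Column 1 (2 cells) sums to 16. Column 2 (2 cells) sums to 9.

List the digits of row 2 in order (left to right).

7 1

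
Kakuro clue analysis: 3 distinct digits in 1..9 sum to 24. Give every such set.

{7,8,9}

3 distinct digits from 1–9 sum between 6 and 24.
Only one set works: {7,8,9}.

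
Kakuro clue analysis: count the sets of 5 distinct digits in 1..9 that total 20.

5 distinct digits from 1–9 sum between 15 and 35.
Enumerating: {1,2,3,5,9}, {1,2,3,6,8}, {1,2,4,5,8}, {1,2,4,6,7}, {1,3,4,5,7}, {2,3,4,5,6}.

6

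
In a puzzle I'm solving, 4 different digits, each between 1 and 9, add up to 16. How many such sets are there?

8

4 distinct digits from 1–9 sum between 10 and 30.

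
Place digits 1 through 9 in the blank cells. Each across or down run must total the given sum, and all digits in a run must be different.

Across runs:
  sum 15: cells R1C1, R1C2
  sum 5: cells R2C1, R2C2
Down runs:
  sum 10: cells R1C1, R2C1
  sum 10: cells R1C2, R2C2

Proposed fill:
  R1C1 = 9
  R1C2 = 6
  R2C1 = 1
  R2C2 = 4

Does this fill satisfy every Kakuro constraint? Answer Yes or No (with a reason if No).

Across: 9+6=15; 1+4=5. Down: 9+1=10; 6+4=10. No digit repeats within any run.

Yes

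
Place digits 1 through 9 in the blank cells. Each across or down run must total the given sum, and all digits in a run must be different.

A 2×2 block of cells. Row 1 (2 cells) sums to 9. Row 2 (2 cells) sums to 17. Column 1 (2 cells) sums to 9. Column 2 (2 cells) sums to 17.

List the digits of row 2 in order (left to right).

8, 9

17 in 2 cells must be {8,9}.
The 9 across and the 17 down share only 8, so (1,2) = 8.
The 17 across and the 9 down share only 8, so (2,1) = 8.
(2,2) = 17 − 8 = 9 completes the 17 across.
(1,1) = 9 − 8 = 1 completes the 9 across.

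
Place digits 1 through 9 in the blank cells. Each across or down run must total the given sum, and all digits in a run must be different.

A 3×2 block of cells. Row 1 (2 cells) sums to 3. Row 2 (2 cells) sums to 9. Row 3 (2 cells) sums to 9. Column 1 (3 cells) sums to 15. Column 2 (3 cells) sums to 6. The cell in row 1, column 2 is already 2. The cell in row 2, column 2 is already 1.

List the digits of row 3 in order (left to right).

6, 3

3 in 2 cells must be {1,2}; 6 in 3 cells must be {1,2,3}.
(1,1) = 3 − 2 = 1 completes the 3 across.
(2,1) = 9 − 1 = 8 completes the 9 across.
(3,1) = 15 − 9 = 6 completes the 15 down.
(3,2) = 9 − 6 = 3 completes the 9 across.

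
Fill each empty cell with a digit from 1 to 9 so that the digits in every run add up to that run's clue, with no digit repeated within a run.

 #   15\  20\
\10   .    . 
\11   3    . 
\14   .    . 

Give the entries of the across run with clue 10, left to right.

R2C2 = 11 − 3 = 8 completes the 11 across.
Nothing is forced directly, so branch on R3C1, whose candidates are 5 or 8. If R3C1 = 8: that forces R1C1 = 4, after which R1C2 would have to be in {6} for the 10 across but in {3,5,7,9} for the 20 down — contradiction. So R3C1 = 5.
R1C1 = 15 − 8 = 7 completes the 15 down.
R1C2 = 10 − 7 = 3 completes the 10 across.
R3C2 = 14 − 5 = 9 completes the 14 across.

7 3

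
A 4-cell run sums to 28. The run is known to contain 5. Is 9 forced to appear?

Yes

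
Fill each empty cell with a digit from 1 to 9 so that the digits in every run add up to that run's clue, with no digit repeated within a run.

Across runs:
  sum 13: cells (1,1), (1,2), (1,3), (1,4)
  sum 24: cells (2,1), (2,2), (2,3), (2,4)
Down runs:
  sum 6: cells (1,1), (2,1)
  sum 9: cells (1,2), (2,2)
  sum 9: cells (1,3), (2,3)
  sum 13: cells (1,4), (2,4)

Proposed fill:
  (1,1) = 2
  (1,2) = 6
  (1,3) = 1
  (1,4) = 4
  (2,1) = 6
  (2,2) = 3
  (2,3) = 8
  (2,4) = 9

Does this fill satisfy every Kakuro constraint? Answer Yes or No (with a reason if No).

No — the across run (2,1)–(2,4) sums to 26, not 24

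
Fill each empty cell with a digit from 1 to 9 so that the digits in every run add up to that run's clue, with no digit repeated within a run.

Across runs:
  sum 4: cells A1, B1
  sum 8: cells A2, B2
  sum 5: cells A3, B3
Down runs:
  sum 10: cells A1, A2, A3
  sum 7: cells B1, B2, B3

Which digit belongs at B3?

4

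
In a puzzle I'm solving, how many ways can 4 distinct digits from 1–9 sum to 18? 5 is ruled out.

4 distinct digits from 1–9 sum between 10 and 30.
Dropping sets that contain 5.
Enumerating: {1,2,6,9}, {1,2,7,8}, {1,3,6,8}, {1,4,6,7}, {2,3,4,9}, {2,3,6,7}.

6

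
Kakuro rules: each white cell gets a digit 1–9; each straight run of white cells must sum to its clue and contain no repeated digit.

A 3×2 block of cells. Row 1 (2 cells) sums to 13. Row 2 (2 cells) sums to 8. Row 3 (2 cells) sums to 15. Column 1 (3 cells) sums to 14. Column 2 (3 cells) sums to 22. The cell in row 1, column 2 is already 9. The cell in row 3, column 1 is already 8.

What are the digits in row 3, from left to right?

8 7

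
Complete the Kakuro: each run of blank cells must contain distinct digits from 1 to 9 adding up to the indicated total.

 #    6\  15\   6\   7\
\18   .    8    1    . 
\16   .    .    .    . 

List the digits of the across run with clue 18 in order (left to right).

5 8 1 4

R2C2 = 15 − 8 = 7 completes the 15 down.
R2C3 = 6 − 1 = 5 completes the 6 down.
R2C1 = 1: the only remaining digit allowed by both the 16 across and the 6 down.
R2C4 = 16 − 13 = 3 completes the 16 across.
R1C1 = 6 − 1 = 5 completes the 6 down.
R1C4 = 18 − 14 = 4 completes the 18 across.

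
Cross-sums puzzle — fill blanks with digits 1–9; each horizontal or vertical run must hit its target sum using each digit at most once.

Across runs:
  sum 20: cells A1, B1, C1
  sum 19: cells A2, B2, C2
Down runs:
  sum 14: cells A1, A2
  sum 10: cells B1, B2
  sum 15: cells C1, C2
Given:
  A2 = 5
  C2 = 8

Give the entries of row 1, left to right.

A1 = 14 − 5 = 9 completes the 14 down.
C1 = 15 − 8 = 7 completes the 15 down.
B2 = 19 − 13 = 6 completes the 19 across.
B1 = 20 − 16 = 4 completes the 20 across.

9 4 7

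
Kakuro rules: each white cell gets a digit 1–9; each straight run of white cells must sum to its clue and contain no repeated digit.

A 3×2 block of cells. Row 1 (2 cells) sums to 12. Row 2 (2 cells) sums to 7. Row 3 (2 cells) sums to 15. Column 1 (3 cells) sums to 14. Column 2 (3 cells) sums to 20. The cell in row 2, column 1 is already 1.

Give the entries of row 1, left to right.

7, 5

(2,2) = 7 − 1 = 6 completes the 7 across.
(3,2) = 9: the only remaining digit allowed by both the 15 across and the 20 down.
(1,2) = 20 − 15 = 5 completes the 20 down.
(3,1) = 15 − 9 = 6 completes the 15 across.
(1,1) = 12 − 5 = 7 completes the 12 across.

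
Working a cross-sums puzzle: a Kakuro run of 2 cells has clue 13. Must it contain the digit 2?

No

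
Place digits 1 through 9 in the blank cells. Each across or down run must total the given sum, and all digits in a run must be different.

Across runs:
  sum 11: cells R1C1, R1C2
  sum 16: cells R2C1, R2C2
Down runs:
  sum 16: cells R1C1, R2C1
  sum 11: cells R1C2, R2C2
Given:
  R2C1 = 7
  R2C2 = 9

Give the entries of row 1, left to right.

9 2

16 in 2 cells must be {7,9}.
R1C1 = 16 − 7 = 9 completes the 16 down.
R1C2 = 11 − 9 = 2 completes the 11 across.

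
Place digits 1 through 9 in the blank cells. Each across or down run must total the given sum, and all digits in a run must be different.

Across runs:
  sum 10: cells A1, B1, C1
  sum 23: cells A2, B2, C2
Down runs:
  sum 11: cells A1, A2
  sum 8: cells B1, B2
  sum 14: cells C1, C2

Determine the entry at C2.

9

23 in 3 cells must be {6,8,9}.
The 23 across and the 8 down share only 6, so B2 = 6.
B1 = 8 − 6 = 2 completes the 8 down.
Given what's placed, C1 must be 5 to fit the 10 across and 14 down.
C2 = 14 − 5 = 9 completes the 14 down.
A1 = 10 − 7 = 3 completes the 10 across.
A2 = 23 − 15 = 8 completes the 23 across.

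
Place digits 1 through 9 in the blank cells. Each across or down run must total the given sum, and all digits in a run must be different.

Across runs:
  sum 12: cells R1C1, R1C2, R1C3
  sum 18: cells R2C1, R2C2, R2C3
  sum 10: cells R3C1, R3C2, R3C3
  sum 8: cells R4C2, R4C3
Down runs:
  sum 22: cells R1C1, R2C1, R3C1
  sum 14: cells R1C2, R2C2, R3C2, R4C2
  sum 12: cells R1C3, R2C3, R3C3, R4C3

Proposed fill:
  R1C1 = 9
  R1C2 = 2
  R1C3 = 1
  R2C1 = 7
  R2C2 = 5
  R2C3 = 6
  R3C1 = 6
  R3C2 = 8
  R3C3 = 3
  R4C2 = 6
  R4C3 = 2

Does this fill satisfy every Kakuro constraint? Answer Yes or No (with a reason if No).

No — the down run R1C2–R4C2 sums to 21, not 14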